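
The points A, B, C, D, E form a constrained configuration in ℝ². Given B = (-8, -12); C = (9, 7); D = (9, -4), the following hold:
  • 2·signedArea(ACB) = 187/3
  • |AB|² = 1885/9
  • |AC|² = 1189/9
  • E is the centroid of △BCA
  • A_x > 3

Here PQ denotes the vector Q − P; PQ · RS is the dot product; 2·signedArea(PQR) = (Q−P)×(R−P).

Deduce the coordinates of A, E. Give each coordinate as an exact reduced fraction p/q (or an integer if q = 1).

A = (10/3, -3)
E = (13/9, -8/3)

1. A_x = 10/3  [line 19·x + -17·y + -343/3 = 0 ∩ |AB|² = 1885/9]
2. A_y = -3  [line 19·x + -17·y + -343/3 = 0 ∩ |AB|² = 1885/9]
   → A = (10/3, -3)
3. E_x = 13/9  [E is the centroid of △BCA]
4. E_y = -8/3  [E is the centroid of △BCA]
   → E = (13/9, -8/3)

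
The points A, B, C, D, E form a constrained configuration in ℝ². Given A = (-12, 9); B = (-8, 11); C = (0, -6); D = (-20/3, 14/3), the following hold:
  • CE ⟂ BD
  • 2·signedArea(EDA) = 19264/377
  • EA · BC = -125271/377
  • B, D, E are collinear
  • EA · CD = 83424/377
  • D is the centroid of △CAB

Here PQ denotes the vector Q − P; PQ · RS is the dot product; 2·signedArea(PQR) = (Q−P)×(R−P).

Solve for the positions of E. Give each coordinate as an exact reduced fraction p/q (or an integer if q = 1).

E = (-1596/377, -2598/377)

1. E_x = -1596/377  [B, D, E are collinear ∩ CE ⟂ BD]
2. E_y = -2598/377  [B, D, E are collinear ∩ CE ⟂ BD]
   → E = (-1596/377, -2598/377)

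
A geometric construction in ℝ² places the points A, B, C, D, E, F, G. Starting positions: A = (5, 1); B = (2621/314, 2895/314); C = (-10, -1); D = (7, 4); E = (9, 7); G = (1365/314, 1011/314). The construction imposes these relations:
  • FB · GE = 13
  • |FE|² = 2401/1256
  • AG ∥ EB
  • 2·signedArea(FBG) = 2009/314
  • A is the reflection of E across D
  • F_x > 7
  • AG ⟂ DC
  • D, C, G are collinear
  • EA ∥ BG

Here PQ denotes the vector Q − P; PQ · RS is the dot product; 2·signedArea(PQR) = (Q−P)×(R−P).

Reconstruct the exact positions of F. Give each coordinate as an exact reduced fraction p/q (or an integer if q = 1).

F = (4819/628, 4151/628)

1. F_x = 4819/628  [FB · GE = 13 ∩ 2·signedArea(FBG) = 2009/314]
2. F_y = 4151/628  [FB · GE = 13 ∩ 2·signedArea(FBG) = 2009/314]
   → F = (4819/628, 4151/628)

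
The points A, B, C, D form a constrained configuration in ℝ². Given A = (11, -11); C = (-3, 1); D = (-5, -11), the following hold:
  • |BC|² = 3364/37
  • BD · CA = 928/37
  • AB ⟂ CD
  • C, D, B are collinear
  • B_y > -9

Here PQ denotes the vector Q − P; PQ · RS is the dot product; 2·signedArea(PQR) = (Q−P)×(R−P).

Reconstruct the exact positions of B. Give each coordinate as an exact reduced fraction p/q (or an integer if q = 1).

B = (-169/37, -311/37)

1. B_x = -169/37  [C, D, B are collinear ∩ AB ⟂ CD]
2. B_y = -311/37  [C, D, B are collinear ∩ AB ⟂ CD]
   → B = (-169/37, -311/37)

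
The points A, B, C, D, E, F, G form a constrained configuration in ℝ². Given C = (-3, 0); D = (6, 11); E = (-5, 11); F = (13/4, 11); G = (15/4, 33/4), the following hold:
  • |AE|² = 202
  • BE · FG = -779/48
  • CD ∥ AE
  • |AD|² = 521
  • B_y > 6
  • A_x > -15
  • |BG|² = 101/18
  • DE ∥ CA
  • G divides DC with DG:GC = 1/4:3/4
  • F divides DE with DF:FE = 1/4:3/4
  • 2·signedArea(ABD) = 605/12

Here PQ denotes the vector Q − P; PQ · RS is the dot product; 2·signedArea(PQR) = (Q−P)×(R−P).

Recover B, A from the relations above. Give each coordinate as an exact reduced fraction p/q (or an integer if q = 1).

A = (-14, 0)
B = (9/4, 77/12)

1. A_x = -14  [CD ∥ AE ∩ DE ∥ CA]
2. A_y = 0  [CD ∥ AE ∩ DE ∥ CA]
   → A = (-14, 0)
3. B_x = 9/4  [BE · FG = -779/48 ∩ 2·signedArea(ABD) = 605/12]
4. B_y = 77/12  [BE · FG = -779/48 ∩ 2·signedArea(ABD) = 605/12]
   → B = (9/4, 77/12)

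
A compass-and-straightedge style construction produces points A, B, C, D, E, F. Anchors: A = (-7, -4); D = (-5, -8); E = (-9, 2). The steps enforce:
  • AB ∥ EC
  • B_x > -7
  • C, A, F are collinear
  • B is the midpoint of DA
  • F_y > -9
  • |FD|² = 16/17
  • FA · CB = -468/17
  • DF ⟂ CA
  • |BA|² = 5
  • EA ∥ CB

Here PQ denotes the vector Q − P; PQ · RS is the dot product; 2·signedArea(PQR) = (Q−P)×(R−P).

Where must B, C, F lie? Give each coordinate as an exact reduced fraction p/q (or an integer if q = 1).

1. B_x = -6  [B is the midpoint of DA]
2. B_y = -6  [B is the midpoint of DA]
   → B = (-6, -6)
3. C_x = -8  [EA ∥ CB ∩ AB ∥ EC]
4. C_y = 0  [EA ∥ CB ∩ AB ∥ EC]
   → C = (-8, 0)
5. F_x = -101/17  [C, A, F are collinear ∩ DF ⟂ CA]
6. F_y = -140/17  [C, A, F are collinear ∩ DF ⟂ CA]
   → F = (-101/17, -140/17)

B = (-6, -6)
C = (-8, 0)
F = (-101/17, -140/17)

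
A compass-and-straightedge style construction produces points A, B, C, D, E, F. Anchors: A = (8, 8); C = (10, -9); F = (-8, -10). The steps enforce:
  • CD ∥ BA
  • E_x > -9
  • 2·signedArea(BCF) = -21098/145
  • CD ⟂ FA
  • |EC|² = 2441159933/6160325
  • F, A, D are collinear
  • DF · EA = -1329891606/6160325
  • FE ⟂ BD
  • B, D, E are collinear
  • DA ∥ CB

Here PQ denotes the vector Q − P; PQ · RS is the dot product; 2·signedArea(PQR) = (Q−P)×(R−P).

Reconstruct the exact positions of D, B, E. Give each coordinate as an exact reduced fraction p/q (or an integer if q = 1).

1. D_x = 64/145  [F, A, D are collinear ∩ CD ⟂ FA]
2. D_y = -73/145  [F, A, D are collinear ∩ CD ⟂ FA]
   → D = (64/145, -73/145)
3. B_x = 2546/145  [CD ∥ BA ∩ DA ∥ CB]
4. B_y = -72/145  [CD ∥ BA ∩ DA ∥ CB]
   → B = (2546/145, -72/145)
5. E_x = -49306162/6160325  [B, D, E are collinear ∩ FE ⟂ BD]
6. E_y = -3122366/6160325  [B, D, E are collinear ∩ FE ⟂ BD]
   → E = (-49306162/6160325, -3122366/6160325)

B = (2546/145, -72/145)
D = (64/145, -73/145)
E = (-49306162/6160325, -3122366/6160325)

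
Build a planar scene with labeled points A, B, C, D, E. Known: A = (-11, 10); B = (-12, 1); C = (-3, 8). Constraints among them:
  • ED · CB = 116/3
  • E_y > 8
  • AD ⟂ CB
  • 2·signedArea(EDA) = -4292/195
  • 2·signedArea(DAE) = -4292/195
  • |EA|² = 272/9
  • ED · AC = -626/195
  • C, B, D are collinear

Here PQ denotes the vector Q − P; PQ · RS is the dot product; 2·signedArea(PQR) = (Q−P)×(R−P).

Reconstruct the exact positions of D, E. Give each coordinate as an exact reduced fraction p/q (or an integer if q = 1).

1. D_x = -456/65  [C, B, D are collinear ∩ AD ⟂ CB]
2. D_y = 317/65  [C, B, D are collinear ∩ AD ⟂ CB]
   → D = (-456/65, 317/65)
3. E_x = -17/3  [2·signedArea(EDA) = -4292/195 ∩ ED · AC = -626/195]
4. E_y = 26/3  [2·signedArea(EDA) = -4292/195 ∩ ED · AC = -626/195]
   → E = (-17/3, 26/3)

D = (-456/65, 317/65)
E = (-17/3, 26/3)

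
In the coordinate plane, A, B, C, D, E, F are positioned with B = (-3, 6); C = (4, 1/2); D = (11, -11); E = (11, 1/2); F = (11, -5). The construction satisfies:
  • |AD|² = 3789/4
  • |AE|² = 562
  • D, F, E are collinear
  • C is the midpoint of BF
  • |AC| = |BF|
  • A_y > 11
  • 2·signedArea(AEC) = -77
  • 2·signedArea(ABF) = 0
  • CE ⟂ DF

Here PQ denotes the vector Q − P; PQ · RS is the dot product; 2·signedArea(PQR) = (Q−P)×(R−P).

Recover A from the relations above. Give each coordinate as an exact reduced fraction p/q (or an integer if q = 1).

1. A_x = -10  [2·signedArea(ABF) = 0 ∩ 2·signedArea(AEC) = -77]
2. A_y = 23/2  [2·signedArea(ABF) = 0 ∩ 2·signedArea(AEC) = -77]
   → A = (-10, 23/2)

A = (-10, 23/2)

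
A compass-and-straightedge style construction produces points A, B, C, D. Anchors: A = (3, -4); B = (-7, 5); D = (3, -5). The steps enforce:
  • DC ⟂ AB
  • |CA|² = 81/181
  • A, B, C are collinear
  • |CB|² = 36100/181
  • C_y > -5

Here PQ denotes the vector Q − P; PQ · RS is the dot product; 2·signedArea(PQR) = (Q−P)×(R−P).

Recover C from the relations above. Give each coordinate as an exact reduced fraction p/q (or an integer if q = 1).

C = (633/181, -805/181)

1. C_x = 633/181  [A, B, C are collinear ∩ DC ⟂ AB]
2. C_y = -805/181  [A, B, C are collinear ∩ DC ⟂ AB]
   → C = (633/181, -805/181)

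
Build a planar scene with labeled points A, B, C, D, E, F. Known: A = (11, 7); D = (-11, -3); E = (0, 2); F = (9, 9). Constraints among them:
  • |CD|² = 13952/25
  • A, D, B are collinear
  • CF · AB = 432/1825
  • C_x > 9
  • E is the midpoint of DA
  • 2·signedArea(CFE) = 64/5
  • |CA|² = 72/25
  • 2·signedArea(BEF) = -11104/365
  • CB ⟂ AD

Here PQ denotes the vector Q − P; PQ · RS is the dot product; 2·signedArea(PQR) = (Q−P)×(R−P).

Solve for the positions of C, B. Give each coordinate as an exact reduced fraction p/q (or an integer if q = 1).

1. C_x = 49/5  [line 7·x + -9·y + 26/5 = 0 ∩ |CD|² = 13952/25]
2. C_y = 41/5  [line 7·x + -9·y + 26/5 = 0 ∩ |CD|² = 13952/25]
   → C = (49/5, 41/5)
3. B_x = 3817/365  [A, D, B are collinear ∩ CB ⟂ AD]
4. B_y = 493/73  [A, D, B are collinear ∩ CB ⟂ AD]
   → B = (3817/365, 493/73)

B = (3817/365, 493/73)
C = (49/5, 41/5)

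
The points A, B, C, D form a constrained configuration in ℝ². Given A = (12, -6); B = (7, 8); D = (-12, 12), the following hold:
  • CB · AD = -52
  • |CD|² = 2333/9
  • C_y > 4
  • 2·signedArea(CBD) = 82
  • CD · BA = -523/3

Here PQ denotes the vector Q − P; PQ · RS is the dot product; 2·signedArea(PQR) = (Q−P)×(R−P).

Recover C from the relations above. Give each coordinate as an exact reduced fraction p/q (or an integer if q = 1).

C = (7/3, 14/3)

1. C_x = 7/3  [CD · BA = -523/3 ∩ CB · AD = -52]
2. C_y = 14/3  [CD · BA = -523/3 ∩ CB · AD = -52]
   → C = (7/3, 14/3)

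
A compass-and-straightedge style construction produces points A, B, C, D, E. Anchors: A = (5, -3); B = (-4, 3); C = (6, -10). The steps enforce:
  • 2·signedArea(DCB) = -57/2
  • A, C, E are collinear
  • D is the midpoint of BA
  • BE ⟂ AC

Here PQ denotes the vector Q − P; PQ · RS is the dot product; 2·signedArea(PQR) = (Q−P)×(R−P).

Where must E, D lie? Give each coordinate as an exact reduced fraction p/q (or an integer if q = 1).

1. E_x = 199/50  [A, C, E are collinear ∩ BE ⟂ AC]
2. E_y = 207/50  [A, C, E are collinear ∩ BE ⟂ AC]
   → E = (199/50, 207/50)
3. D_x = 1/2  [D is the midpoint of BA]
4. D_y = 0  [D is the midpoint of BA]
   → D = (1/2, 0)

D = (1/2, 0)
E = (199/50, 207/50)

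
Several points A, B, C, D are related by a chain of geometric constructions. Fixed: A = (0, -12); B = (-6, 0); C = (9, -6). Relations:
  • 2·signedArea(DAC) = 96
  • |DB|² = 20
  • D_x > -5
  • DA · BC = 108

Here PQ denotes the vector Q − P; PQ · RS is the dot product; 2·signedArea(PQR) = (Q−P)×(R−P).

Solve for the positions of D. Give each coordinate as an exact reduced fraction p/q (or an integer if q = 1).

D = (-4, -4)

1. D_x = -4  [2·signedArea(DAC) = 96 ∩ DA · BC = 108]
2. D_y = -4  [2·signedArea(DAC) = 96 ∩ DA · BC = 108]
   → D = (-4, -4)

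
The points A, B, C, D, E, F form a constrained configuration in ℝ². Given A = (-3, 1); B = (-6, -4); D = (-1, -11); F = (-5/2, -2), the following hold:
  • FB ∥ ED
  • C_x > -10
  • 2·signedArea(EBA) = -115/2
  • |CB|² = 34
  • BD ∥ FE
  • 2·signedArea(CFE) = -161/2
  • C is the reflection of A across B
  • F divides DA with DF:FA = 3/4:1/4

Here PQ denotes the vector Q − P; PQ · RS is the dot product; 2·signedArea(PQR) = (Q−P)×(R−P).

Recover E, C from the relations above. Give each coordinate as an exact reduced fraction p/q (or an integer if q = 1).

C = (-9, -9)
E = (5/2, -9)

1. E_x = 5/2  [FB ∥ ED ∩ BD ∥ FE]
2. E_y = -9  [FB ∥ ED ∩ BD ∥ FE]
   → E = (5/2, -9)
3. C_x = -9  [C is the reflection of A across B]
4. C_y = -9  [C is the reflection of A across B]
   → C = (-9, -9)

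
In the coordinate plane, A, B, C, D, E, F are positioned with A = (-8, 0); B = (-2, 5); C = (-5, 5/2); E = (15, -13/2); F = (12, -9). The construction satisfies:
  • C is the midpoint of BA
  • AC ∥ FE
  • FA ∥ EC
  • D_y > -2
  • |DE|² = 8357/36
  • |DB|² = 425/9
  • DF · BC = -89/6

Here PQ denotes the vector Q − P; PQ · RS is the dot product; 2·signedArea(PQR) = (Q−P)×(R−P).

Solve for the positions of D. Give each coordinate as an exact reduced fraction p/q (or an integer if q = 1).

D = (2/3, -4/3)

1. D_x = 2/3  [line 3·x + 5/2·y + 4/3 = 0 ∩ |DE|² = 8357/36]
2. D_y = -4/3  [line 3·x + 5/2·y + 4/3 = 0 ∩ |DE|² = 8357/36]
   → D = (2/3, -4/3)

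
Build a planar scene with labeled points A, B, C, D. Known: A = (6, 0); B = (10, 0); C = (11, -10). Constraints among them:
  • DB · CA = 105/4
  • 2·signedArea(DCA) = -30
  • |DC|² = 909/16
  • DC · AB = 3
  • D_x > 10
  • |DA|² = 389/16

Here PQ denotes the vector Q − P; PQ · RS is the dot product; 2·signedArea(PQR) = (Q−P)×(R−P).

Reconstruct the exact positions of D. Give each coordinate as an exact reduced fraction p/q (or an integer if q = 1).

D = (41/4, -5/2)

1. D_x = 41/4  [2·signedArea(DCA) = -30 ∩ DB · CA = 105/4]
2. D_y = -5/2  [2·signedArea(DCA) = -30 ∩ DB · CA = 105/4]
   → D = (41/4, -5/2)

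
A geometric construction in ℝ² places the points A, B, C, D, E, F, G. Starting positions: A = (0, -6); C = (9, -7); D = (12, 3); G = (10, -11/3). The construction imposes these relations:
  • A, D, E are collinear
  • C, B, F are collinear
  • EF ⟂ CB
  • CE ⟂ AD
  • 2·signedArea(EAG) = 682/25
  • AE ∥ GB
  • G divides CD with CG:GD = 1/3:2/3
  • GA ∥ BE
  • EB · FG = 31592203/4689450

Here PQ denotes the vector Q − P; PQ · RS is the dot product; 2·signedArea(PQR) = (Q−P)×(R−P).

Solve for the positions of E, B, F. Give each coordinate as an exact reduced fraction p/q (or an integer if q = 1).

B = (382/25, 22/75)
E = (132/25, -51/25)
F = (5142081/521050, -3121683/521050)

1. E_x = 132/25  [A, D, E are collinear ∩ CE ⟂ AD]
2. E_y = -51/25  [A, D, E are collinear ∩ CE ⟂ AD]
   → E = (132/25, -51/25)
3. B_x = 382/25  [GA ∥ BE ∩ AE ∥ GB]
4. B_y = 22/75  [GA ∥ BE ∩ AE ∥ GB]
   → B = (382/25, 22/75)
5. F_x = 5142081/521050  [C, B, F are collinear ∩ EF ⟂ CB]
6. F_y = -3121683/521050  [C, B, F are collinear ∩ EF ⟂ CB]
   → F = (5142081/521050, -3121683/521050)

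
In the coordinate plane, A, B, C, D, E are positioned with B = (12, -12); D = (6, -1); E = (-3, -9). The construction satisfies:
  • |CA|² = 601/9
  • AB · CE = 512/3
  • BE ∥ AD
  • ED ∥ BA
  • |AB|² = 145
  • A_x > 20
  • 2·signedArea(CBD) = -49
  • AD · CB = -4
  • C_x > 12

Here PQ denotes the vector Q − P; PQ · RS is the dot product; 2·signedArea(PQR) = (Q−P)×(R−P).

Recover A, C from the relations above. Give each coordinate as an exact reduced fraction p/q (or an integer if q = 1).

A = (21, -4)
C = (13, -17/3)

1. A_x = 21  [BE ∥ AD ∩ ED ∥ BA]
2. A_y = -4  [BE ∥ AD ∩ ED ∥ BA]
   → A = (21, -4)
3. C_x = 13  [2·signedArea(CBD) = -49 ∩ AB · CE = 512/3]
4. C_y = -17/3  [2·signedArea(CBD) = -49 ∩ AB · CE = 512/3]
   → C = (13, -17/3)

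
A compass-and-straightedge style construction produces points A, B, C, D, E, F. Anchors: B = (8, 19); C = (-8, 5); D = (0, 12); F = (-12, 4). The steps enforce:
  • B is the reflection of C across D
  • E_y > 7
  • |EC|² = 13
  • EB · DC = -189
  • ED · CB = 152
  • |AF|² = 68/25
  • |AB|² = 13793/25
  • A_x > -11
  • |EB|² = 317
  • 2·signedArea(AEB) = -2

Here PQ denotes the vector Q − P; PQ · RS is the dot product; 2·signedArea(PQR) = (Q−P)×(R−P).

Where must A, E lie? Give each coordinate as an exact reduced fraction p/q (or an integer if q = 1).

A = (-52/5, 22/5)
E = (-6, 8)

1. E_x = -6  [line 8·x + 7·y + -8 = 0 ∩ |EB|² = 317]
2. E_y = 8  [line 8·x + 7·y + -8 = 0 ∩ |EB|² = 317]
   → E = (-6, 8)
3. A_x = -52/5  [line -11·x + 14·y + -176 = 0 ∩ |AF|² = 68/25]
4. A_y = 22/5  [line -11·x + 14·y + -176 = 0 ∩ |AF|² = 68/25]
   → A = (-52/5, 22/5)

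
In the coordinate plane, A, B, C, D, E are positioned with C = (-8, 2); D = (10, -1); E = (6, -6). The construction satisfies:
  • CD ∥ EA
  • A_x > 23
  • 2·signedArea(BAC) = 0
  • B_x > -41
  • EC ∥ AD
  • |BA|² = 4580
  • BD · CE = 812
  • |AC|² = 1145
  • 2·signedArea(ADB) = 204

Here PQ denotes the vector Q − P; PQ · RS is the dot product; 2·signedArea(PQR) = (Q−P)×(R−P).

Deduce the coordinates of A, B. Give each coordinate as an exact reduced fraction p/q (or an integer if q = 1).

A = (24, -9)
B = (-40, 13)

1. A_x = 24  [EC ∥ AD ∩ CD ∥ EA]
2. A_y = -9  [EC ∥ AD ∩ CD ∥ EA]
   → A = (24, -9)
3. B_x = -40  [2·signedArea(BAC) = 0 ∩ BD · CE = 812]
4. B_y = 13  [2·signedArea(BAC) = 0 ∩ BD · CE = 812]
   → B = (-40, 13)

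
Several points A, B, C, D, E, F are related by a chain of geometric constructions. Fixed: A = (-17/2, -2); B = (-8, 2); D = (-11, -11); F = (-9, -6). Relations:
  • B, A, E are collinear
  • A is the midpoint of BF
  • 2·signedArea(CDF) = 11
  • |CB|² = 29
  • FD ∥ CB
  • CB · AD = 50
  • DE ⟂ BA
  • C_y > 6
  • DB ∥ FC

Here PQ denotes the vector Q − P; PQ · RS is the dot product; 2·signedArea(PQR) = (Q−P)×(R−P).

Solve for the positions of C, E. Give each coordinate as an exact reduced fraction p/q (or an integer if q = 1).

1. C_x = -6  [FD ∥ CB ∩ DB ∥ FC]
2. C_y = 7  [FD ∥ CB ∩ DB ∥ FC]
   → C = (-6, 7)
3. E_x = -627/65  [B, A, E are collinear ∩ DE ⟂ BA]
4. E_y = -726/65  [B, A, E are collinear ∩ DE ⟂ BA]
   → E = (-627/65, -726/65)

C = (-6, 7)
E = (-627/65, -726/65)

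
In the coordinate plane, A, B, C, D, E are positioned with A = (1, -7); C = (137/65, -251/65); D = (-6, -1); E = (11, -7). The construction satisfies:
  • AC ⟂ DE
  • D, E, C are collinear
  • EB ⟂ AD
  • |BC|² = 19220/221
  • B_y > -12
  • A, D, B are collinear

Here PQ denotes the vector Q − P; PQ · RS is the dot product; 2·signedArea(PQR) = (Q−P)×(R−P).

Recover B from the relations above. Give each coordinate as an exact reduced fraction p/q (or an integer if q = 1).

B = (115/17, -203/17)

1. B_x = 115/17  [A, D, B are collinear ∩ EB ⟂ AD]
2. B_y = -203/17  [A, D, B are collinear ∩ EB ⟂ AD]
   → B = (115/17, -203/17)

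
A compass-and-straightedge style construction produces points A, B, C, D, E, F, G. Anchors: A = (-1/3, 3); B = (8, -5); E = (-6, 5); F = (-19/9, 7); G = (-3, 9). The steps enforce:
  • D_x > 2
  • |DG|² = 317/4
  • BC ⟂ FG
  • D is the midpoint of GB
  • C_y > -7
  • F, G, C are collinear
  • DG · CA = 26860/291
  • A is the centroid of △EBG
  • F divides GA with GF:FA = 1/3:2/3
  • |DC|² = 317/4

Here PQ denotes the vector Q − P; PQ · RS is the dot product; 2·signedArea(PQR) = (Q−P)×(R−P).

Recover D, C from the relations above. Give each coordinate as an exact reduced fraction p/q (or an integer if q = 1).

C = (389/97, -657/97)
D = (5/2, 2)

1. D_x = 5/2  [D is the midpoint of GB]
2. D_y = 2  [D is the midpoint of GB]
   → D = (5/2, 2)
3. C_x = 389/97  [F, G, C are collinear ∩ BC ⟂ FG]
4. C_y = -657/97  [F, G, C are collinear ∩ BC ⟂ FG]
   → C = (389/97, -657/97)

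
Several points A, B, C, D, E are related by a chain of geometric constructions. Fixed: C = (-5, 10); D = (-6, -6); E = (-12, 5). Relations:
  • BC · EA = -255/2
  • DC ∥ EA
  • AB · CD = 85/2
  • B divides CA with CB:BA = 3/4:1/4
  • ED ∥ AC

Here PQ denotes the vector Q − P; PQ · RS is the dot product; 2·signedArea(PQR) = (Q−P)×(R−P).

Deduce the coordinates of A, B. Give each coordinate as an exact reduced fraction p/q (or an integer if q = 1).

1. A_x = -11  [ED ∥ AC ∩ DC ∥ EA]
2. A_y = 21  [ED ∥ AC ∩ DC ∥ EA]
   → A = (-11, 21)
3. B_x = -19/2  [B divides CA with CB:BA = 3/4:1/4]
4. B_y = 73/4  [B divides CA with CB:BA = 3/4:1/4]
   → B = (-19/2, 73/4)

A = (-11, 21)
B = (-19/2, 73/4)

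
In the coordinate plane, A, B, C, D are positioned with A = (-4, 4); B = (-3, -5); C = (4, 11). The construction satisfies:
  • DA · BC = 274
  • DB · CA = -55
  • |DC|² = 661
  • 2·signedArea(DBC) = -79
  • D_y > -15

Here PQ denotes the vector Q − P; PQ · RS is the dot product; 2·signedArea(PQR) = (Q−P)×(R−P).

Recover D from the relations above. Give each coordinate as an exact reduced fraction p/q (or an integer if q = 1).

1. D_x = -2  [DA · BC = 274 ∩ DB · CA = -55]
2. D_y = -14  [DA · BC = 274 ∩ DB · CA = -55]
   → D = (-2, -14)

D = (-2, -14)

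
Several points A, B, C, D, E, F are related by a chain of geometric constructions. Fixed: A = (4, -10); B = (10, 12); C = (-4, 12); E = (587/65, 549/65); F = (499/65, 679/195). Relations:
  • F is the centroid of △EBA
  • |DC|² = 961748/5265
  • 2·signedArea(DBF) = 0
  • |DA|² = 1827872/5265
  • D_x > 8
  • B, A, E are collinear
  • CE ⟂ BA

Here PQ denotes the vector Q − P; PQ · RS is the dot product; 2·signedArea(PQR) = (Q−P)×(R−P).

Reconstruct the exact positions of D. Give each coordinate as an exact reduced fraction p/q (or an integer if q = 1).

D = (1736/195, 4666/585)

1. D_x = 1736/195  [line 1661/195·x + -151/65·y + -11174/195 = 0 ∩ |DA|² = 1827872/5265]
2. D_y = 4666/585  [line 1661/195·x + -151/65·y + -11174/195 = 0 ∩ |DA|² = 1827872/5265]
   → D = (1736/195, 4666/585)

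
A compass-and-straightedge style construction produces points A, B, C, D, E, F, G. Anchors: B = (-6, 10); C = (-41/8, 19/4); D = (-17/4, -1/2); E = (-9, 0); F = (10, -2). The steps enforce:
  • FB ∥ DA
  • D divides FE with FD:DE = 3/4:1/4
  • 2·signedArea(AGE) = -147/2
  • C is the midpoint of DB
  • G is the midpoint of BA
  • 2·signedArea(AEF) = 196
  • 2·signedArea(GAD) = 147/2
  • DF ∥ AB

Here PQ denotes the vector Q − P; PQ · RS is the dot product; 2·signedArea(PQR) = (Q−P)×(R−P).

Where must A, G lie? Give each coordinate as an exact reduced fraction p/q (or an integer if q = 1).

A = (-81/4, 23/2)
G = (-105/8, 43/4)

1. A_x = -81/4  [DF ∥ AB ∩ FB ∥ DA]
2. A_y = 23/2  [DF ∥ AB ∩ FB ∥ DA]
   → A = (-81/4, 23/2)
3. G_x = -105/8  [G is the midpoint of BA]
4. G_y = 43/4  [G is the midpoint of BA]
   → G = (-105/8, 43/4)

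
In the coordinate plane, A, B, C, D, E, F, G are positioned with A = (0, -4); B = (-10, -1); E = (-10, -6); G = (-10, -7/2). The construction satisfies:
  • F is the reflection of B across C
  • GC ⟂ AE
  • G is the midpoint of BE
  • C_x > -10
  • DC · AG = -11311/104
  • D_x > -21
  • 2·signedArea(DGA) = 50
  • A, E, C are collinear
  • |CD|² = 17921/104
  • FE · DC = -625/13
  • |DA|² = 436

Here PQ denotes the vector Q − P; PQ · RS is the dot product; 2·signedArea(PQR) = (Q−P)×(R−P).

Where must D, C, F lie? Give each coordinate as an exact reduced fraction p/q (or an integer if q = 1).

1. C_x = -495/52  [A, E, C are collinear ∩ GC ⟂ AE]
2. C_y = -307/52  [A, E, C are collinear ∩ GC ⟂ AE]
   → C = (-495/52, -307/52)
3. F_x = -235/26  [F is the reflection of B across C]
4. F_y = -281/26  [F is the reflection of B across C]
   → F = (-235/26, -281/26)
5. D_x = -20  [DC · AG = -11311/104 ∩ 2·signedArea(DGA) = 50]
6. D_y = 2  [DC · AG = -11311/104 ∩ 2·signedArea(DGA) = 50]
   → D = (-20, 2)

C = (-495/52, -307/52)
D = (-20, 2)
F = (-235/26, -281/26)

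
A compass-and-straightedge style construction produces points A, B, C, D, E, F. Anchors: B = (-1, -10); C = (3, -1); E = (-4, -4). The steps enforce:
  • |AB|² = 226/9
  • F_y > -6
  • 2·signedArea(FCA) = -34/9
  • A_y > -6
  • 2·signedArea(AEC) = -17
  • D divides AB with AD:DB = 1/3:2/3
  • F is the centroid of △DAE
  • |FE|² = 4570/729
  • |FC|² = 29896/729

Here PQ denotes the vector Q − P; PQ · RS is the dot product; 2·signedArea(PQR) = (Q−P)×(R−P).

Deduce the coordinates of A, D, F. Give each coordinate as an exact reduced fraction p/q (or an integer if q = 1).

1. A_x = -2/3  [line -3·x + 7·y + 33 = 0 ∩ |AB|² = 226/9]
2. A_y = -5  [line -3·x + 7·y + 33 = 0 ∩ |AB|² = 226/9]
   → A = (-2/3, -5)
3. D_x = -7/9  [D divides AB with AD:DB = 1/3:2/3]
4. D_y = -20/3  [D divides AB with AD:DB = 1/3:2/3]
   → D = (-7/9, -20/3)
5. F_x = -49/27  [F is the centroid of △DAE]
6. F_y = -47/9  [F is the centroid of △DAE]
   → F = (-49/27, -47/9)

A = (-2/3, -5)
D = (-7/9, -20/3)
F = (-49/27, -47/9)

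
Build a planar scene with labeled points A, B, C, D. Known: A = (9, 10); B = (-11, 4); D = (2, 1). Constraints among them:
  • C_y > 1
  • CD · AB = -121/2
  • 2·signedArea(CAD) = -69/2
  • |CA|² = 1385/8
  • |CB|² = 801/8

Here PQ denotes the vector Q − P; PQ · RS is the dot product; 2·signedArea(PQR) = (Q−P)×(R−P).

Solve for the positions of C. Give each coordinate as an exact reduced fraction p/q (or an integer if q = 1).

C = (-5/4, 7/4)

1. C_x = -5/4  [2·signedArea(CAD) = -69/2 ∩ CD · AB = -121/2]
2. C_y = 7/4  [2·signedArea(CAD) = -69/2 ∩ CD · AB = -121/2]
   → C = (-5/4, 7/4)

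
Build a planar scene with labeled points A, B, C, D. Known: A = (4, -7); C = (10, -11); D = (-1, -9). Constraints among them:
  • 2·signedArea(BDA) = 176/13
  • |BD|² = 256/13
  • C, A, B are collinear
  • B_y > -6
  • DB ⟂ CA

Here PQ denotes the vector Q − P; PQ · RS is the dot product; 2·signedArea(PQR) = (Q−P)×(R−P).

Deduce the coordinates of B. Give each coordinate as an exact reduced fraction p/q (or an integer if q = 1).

1. B_x = 19/13  [C, A, B are collinear ∩ DB ⟂ CA]
2. B_y = -69/13  [C, A, B are collinear ∩ DB ⟂ CA]
   → B = (19/13, -69/13)

B = (19/13, -69/13)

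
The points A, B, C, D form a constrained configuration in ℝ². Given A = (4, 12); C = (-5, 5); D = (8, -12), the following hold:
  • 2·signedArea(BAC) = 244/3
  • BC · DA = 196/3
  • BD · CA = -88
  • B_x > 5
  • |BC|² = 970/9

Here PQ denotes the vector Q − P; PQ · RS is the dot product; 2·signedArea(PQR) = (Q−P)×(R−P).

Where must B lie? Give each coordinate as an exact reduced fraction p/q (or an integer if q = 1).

1. B_x = 16/3  [BD · CA = -88 ∩ 2·signedArea(BAC) = 244/3]
2. B_y = 4  [BD · CA = -88 ∩ 2·signedArea(BAC) = 244/3]
   → B = (16/3, 4)

B = (16/3, 4)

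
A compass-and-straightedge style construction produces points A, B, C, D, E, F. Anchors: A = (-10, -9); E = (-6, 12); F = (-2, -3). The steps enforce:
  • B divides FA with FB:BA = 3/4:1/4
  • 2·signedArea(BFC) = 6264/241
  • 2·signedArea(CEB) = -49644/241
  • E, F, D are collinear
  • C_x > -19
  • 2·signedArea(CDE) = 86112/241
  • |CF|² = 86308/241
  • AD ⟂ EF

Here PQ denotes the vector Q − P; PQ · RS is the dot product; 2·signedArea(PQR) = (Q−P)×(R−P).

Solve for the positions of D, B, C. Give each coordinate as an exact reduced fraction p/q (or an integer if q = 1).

B = (-8, -15/2)
C = (-4570/241, -2745/241)
D = (-250/241, -1593/241)

1. D_x = -250/241  [E, F, D are collinear ∩ AD ⟂ EF]
2. D_y = -1593/241  [E, F, D are collinear ∩ AD ⟂ EF]
   → D = (-250/241, -1593/241)
3. B_x = -8  [B divides FA with FB:BA = 3/4:1/4]
4. B_y = -15/2  [B divides FA with FB:BA = 3/4:1/4]
   → B = (-8, -15/2)
5. C_x = -4570/241  [2·signedArea(CEB) = -49644/241 ∩ 2·signedArea(BFC) = 6264/241]
6. C_y = -2745/241  [2·signedArea(CEB) = -49644/241 ∩ 2·signedArea(BFC) = 6264/241]
   → C = (-4570/241, -2745/241)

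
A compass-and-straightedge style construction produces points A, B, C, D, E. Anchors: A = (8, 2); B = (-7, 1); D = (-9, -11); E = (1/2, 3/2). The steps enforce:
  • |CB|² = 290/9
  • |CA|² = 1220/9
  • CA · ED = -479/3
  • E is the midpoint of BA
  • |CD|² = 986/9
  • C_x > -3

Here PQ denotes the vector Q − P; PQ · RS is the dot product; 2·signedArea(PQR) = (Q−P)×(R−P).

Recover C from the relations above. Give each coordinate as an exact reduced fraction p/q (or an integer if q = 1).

C = (-8/3, -8/3)

1. C_x = -8/3  [line 19/2·x + 25/2·y + 176/3 = 0 ∩ |CB|² = 290/9]
2. C_y = -8/3  [line 19/2·x + 25/2·y + 176/3 = 0 ∩ |CB|² = 290/9]
   → C = (-8/3, -8/3)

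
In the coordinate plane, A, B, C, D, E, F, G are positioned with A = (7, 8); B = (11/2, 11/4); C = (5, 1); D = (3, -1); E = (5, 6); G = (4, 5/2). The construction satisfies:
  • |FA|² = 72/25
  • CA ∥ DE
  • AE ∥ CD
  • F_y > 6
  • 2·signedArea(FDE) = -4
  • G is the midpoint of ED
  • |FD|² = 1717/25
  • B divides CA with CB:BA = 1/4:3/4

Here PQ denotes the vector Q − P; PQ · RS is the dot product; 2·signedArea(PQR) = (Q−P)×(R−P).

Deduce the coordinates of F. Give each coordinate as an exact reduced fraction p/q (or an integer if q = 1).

F = (29/5, 34/5)

1. F_x = 29/5  [line -7·x + 2·y + 27 = 0 ∩ |FD|² = 1717/25]
2. F_y = 34/5  [line -7·x + 2·y + 27 = 0 ∩ |FD|² = 1717/25]
   → F = (29/5, 34/5)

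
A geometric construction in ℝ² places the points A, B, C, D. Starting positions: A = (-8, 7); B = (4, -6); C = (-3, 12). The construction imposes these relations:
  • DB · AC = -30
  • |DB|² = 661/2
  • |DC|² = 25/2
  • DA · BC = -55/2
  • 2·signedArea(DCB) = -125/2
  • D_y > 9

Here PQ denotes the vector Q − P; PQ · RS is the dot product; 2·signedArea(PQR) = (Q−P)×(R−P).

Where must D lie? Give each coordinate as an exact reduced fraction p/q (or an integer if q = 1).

1. D_x = -11/2  [2·signedArea(DCB) = -125/2 ∩ DA · BC = -55/2]
2. D_y = 19/2  [2·signedArea(DCB) = -125/2 ∩ DA · BC = -55/2]
   → D = (-11/2, 19/2)

D = (-11/2, 19/2)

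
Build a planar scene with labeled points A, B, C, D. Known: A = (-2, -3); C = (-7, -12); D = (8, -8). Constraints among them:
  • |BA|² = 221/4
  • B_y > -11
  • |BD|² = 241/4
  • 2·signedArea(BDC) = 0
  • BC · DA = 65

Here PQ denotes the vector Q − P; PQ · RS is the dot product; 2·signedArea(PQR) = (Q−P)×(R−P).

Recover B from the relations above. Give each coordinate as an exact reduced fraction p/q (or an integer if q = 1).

B = (1/2, -10)

1. B_x = 1/2  [2·signedArea(BDC) = 0 ∩ BC · DA = 65]
2. B_y = -10  [2·signedArea(BDC) = 0 ∩ BC · DA = 65]
   → B = (1/2, -10)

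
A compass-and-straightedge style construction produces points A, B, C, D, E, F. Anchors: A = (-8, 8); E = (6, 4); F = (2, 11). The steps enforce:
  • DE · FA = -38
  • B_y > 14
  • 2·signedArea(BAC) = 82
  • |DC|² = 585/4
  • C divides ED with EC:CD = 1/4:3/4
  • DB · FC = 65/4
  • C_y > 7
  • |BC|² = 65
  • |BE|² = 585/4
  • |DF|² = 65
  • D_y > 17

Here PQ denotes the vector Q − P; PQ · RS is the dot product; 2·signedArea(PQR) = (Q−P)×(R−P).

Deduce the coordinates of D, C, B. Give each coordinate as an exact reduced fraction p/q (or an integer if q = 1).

1. D_x = -2  [line 10·x + 3·y + -34 = 0 ∩ |DF|² = 65]
2. D_y = 18  [line 10·x + 3·y + -34 = 0 ∩ |DF|² = 65]
   → D = (-2, 18)
3. C_x = 4  [C divides ED with EC:CD = 1/4:3/4]
4. C_y = 15/2  [C divides ED with EC:CD = 1/4:3/4]
   → C = (4, 15/2)
5. B_x = 0  [DB · FC = 65/4 ∩ 2·signedArea(BAC) = 82]
6. B_y = 29/2  [DB · FC = 65/4 ∩ 2·signedArea(BAC) = 82]
   → B = (0, 29/2)

B = (0, 29/2)
C = (4, 15/2)
D = (-2, 18)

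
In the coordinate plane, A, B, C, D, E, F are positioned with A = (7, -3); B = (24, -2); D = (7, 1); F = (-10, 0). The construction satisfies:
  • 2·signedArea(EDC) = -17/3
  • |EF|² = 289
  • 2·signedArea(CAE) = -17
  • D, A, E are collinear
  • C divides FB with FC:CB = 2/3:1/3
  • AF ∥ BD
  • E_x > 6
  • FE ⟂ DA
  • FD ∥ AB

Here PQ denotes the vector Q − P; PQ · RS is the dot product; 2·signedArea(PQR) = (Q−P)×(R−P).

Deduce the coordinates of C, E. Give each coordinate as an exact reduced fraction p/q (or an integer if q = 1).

C = (38/3, -4/3)
E = (7, 0)

1. C_x = 38/3  [C divides FB with FC:CB = 2/3:1/3]
2. C_y = -4/3  [C divides FB with FC:CB = 2/3:1/3]
   → C = (38/3, -4/3)
3. E_x = 7  [D, A, E are collinear ∩ FE ⟂ DA]
4. E_y = 0  [D, A, E are collinear ∩ FE ⟂ DA]
   → E = (7, 0)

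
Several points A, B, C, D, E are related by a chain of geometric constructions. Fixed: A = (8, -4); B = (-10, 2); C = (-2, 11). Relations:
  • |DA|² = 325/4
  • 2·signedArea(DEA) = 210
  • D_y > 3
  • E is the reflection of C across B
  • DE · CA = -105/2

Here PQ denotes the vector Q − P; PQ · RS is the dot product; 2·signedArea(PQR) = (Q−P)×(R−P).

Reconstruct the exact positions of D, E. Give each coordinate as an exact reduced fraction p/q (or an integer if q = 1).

D = (3, 7/2)
E = (-18, -7)

1. E_x = -18  [E is the reflection of C across B]
2. E_y = -7  [E is the reflection of C across B]
   → E = (-18, -7)
3. D_x = 3  [DE · CA = -105/2 ∩ 2·signedArea(DEA) = 210]
4. D_y = 7/2  [DE · CA = -105/2 ∩ 2·signedArea(DEA) = 210]
   → D = (3, 7/2)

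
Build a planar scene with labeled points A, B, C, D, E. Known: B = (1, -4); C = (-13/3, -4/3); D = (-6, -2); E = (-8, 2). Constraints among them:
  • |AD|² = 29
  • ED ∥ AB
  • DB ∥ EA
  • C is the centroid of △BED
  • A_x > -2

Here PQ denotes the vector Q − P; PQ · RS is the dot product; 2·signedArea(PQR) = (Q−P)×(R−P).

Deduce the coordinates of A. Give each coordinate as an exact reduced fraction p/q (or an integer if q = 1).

A = (-1, 0)

1. A_x = -1  [ED ∥ AB ∩ DB ∥ EA]
2. A_y = 0  [ED ∥ AB ∩ DB ∥ EA]
   → A = (-1, 0)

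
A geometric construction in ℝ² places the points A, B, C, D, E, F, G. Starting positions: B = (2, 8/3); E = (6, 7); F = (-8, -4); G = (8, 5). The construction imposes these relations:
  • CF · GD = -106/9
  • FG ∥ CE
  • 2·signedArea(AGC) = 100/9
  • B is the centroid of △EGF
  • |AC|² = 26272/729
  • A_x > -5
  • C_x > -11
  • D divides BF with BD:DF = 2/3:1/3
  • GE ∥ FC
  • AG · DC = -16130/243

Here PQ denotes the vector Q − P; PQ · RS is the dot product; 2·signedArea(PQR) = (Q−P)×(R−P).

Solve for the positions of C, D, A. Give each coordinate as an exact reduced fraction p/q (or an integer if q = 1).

1. C_x = -10  [FG ∥ CE ∩ GE ∥ FC]
2. C_y = -2  [FG ∥ CE ∩ GE ∥ FC]
   → C = (-10, -2)
3. D_x = -14/3  [D divides BF with BD:DF = 2/3:1/3]
4. D_y = -16/9  [D divides BF with BD:DF = 2/3:1/3]
   → D = (-14/3, -16/9)
5. A_x = -38/9  [AG · DC = -16130/243 ∩ 2·signedArea(AGC) = 100/9]
6. A_y = -10/27  [AG · DC = -16130/243 ∩ 2·signedArea(AGC) = 100/9]
   → A = (-38/9, -10/27)

A = (-38/9, -10/27)
C = (-10, -2)
D = (-14/3, -16/9)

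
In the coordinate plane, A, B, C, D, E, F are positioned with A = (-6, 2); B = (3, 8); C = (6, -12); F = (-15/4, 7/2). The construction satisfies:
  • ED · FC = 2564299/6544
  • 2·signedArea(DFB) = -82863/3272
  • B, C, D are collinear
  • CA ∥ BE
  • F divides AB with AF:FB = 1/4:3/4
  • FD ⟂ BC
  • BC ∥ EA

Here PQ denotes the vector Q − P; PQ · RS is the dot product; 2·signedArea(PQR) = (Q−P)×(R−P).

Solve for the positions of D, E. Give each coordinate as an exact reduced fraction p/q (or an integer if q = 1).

D = (5745/1636, 1877/409)
E = (-9, 22)

1. D_x = 5745/1636  [B, C, D are collinear ∩ FD ⟂ BC]
2. D_y = 1877/409  [B, C, D are collinear ∩ FD ⟂ BC]
   → D = (5745/1636, 1877/409)
3. E_x = -9  [BC ∥ EA ∩ CA ∥ BE]
4. E_y = 22  [BC ∥ EA ∩ CA ∥ BE]
   → E = (-9, 22)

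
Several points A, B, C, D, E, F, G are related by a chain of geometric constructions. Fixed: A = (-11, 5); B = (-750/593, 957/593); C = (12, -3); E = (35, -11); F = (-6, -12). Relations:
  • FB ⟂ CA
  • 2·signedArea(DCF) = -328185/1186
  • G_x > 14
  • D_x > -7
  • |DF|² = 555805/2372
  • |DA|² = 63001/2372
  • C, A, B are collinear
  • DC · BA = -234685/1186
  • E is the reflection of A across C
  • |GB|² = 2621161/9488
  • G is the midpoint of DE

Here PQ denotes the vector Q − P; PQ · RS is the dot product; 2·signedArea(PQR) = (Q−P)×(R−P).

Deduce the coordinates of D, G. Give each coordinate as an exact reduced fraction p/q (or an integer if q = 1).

1. D_x = -7273/1186  [2·signedArea(DCF) = -328185/1186 ∩ DC · BA = -234685/1186]
2. D_y = 1961/593  [2·signedArea(DCF) = -328185/1186 ∩ DC · BA = -234685/1186]
   → D = (-7273/1186, 1961/593)
3. G_x = 34237/2372  [G is the midpoint of DE]
4. G_y = -2281/593  [G is the midpoint of DE]
   → G = (34237/2372, -2281/593)

D = (-7273/1186, 1961/593)
G = (34237/2372, -2281/593)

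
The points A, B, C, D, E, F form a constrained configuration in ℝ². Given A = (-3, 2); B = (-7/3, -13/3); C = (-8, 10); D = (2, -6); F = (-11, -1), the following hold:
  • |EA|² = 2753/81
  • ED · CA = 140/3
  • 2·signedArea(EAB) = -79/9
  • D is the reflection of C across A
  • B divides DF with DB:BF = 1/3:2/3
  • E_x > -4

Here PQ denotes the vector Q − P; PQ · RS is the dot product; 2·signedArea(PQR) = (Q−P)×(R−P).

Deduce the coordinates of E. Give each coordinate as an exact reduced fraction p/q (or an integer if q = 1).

E = (-34/9, -34/9)

1. E_x = -34/9  [2·signedArea(EAB) = -79/9 ∩ ED · CA = 140/3]
2. E_y = -34/9  [2·signedArea(EAB) = -79/9 ∩ ED · CA = 140/3]
   → E = (-34/9, -34/9)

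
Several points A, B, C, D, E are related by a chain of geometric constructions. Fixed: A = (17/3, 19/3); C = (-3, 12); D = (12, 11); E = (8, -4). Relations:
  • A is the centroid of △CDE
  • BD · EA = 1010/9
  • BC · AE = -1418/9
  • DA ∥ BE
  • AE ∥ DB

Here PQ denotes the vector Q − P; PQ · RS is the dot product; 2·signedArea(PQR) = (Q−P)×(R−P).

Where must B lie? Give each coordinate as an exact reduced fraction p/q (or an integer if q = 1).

B = (43/3, 2/3)

1. B_x = 43/3  [DA ∥ BE ∩ AE ∥ DB]
2. B_y = 2/3  [DA ∥ BE ∩ AE ∥ DB]
   → B = (43/3, 2/3)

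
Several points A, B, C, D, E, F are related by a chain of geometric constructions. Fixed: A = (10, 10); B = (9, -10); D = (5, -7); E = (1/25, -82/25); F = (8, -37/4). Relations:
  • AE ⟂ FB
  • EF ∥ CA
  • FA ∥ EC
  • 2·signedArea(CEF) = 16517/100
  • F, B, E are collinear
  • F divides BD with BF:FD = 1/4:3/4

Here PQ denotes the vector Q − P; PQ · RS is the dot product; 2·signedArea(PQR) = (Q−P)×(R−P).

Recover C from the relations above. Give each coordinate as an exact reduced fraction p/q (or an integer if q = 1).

1. C_x = 51/25  [EF ∥ CA ∩ FA ∥ EC]
2. C_y = 1597/100  [EF ∥ CA ∩ FA ∥ EC]
   → C = (51/25, 1597/100)

C = (51/25, 1597/100)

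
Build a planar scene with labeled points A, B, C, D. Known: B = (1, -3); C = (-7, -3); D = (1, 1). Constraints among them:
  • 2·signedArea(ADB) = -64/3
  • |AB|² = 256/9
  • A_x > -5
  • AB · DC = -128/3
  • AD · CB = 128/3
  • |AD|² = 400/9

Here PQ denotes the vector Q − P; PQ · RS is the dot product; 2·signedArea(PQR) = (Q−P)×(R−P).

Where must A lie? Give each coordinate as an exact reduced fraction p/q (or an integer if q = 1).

1. A_x = -13/3  [2·signedArea(ADB) = -64/3 ∩ AB · DC = -128/3]
2. A_y = -3  [2·signedArea(ADB) = -64/3 ∩ AB · DC = -128/3]
   → A = (-13/3, -3)

A = (-13/3, -3)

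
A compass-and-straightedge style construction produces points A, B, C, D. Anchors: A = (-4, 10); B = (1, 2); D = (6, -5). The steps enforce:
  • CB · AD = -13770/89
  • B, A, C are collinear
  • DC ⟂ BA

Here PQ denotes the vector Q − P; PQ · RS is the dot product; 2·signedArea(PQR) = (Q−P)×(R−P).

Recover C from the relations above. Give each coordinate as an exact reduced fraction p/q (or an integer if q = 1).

C = (494/89, -470/89)

1. C_x = 494/89  [B, A, C are collinear ∩ DC ⟂ BA]
2. C_y = -470/89  [B, A, C are collinear ∩ DC ⟂ BA]
   → C = (494/89, -470/89)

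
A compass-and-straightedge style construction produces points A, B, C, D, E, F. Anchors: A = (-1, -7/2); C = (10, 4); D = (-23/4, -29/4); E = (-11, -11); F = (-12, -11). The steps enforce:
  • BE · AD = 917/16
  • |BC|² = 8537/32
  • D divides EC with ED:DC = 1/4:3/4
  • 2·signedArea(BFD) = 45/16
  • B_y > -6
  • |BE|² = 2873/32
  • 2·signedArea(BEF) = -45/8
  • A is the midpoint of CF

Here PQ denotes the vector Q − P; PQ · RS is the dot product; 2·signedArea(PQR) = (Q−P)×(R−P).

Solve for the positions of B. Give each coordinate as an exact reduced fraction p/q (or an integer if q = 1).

1. B_x = -27/8  [2·signedArea(BEF) = -45/8 ∩ BE · AD = 917/16]
2. B_y = -43/8  [2·signedArea(BEF) = -45/8 ∩ BE · AD = 917/16]
   → B = (-27/8, -43/8)

B = (-27/8, -43/8)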